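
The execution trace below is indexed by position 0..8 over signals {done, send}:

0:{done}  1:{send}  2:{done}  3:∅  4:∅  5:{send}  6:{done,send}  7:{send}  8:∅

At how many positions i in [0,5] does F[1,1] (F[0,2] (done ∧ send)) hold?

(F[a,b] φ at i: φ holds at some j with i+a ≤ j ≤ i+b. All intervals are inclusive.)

Evaluate at each i in [0,5]:
  i=0: ✗ (none in [1,1])
  i=1: ✗ (none in [2,2])
  i=2: ✗ (none in [3,3])
  i=3: ✓ (witness j=4)
  i=4: ✓ (witness j=5)
  i=5: ✓ (witness j=6)
Positions where it holds: {3, 4, 5} → 3.

3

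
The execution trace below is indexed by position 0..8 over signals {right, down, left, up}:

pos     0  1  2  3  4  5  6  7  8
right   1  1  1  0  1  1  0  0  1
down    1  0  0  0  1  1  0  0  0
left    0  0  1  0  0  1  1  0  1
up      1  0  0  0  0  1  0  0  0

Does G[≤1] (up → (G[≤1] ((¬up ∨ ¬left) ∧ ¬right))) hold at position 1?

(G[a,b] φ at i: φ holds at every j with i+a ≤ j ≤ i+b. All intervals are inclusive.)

Check (up → (G[≤1] ((¬up ∨ ¬left) ∧ ¬right))) at every j in [1,2]:
  j=1: antecedent false → ✓
  j=2: antecedent false → ✓
All positions satisfy it → formula holds.

Yes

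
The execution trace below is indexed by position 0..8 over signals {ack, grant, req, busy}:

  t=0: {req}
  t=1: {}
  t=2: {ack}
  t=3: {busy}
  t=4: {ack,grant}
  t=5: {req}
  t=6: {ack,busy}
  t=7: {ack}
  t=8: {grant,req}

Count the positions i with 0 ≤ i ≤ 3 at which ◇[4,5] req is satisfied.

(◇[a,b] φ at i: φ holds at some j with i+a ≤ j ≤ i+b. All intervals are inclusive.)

3

Evaluate at each i in [0,3]:
  i=0: ✓ (witness j=5)
  i=1: ✓ (witness j=5)
  i=2: ✗ (none in [6,7])
  i=3: ✓ (witness j=8)
Positions where it holds: {0, 1, 3} → 3.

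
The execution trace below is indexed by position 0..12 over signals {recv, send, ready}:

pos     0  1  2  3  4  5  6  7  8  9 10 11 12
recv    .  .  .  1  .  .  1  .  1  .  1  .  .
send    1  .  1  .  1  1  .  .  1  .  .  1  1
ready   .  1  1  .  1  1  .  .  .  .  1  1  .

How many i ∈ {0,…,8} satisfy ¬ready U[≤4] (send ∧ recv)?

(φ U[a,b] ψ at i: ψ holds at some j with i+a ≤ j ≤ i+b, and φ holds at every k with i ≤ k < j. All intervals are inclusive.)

3

Evaluate at each i in [0,8]:
  i=0: ✗ (no rhs in [0,4])
  i=1: ✗ (no rhs in [1,5])
  i=2: ✗ (no rhs in [2,6])
  i=3: ✗ (no rhs in [3,7])
  i=4: ✗ (lhs fails at k=4 before rhs at j=8)
  i=5: ✗ (lhs fails at k=5 before rhs at j=8)
  i=6: ✓ (rhs at j=8; lhs holds on [6,7])
  i=7: ✓ (rhs at j=8; lhs holds on [7,7])
  i=8: ✓ (rhs at j=8)
Positions where it holds: {6, 7, 8} → 3.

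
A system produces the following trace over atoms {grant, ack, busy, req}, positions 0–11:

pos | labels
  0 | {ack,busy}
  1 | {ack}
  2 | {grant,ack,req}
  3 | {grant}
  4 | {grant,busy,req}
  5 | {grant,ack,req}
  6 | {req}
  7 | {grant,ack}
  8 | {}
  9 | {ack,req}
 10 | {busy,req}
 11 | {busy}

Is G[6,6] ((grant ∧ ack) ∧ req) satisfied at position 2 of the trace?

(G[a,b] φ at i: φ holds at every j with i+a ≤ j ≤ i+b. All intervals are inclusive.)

No

Check ((grant ∧ ack) ∧ req) at every j in [8,8]:
  j=8: false
Fails at j=8 → formula fails.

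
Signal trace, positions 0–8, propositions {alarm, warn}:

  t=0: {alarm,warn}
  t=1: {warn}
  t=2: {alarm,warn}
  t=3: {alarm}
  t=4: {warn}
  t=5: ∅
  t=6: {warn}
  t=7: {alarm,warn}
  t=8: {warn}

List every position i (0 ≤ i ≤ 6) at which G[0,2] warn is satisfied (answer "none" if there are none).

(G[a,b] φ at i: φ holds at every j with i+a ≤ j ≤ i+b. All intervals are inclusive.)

Evaluate at each i in [0,6]:
  i=0: ✓ (all of [0,2])
  i=1: ✗ (fails at j=3)
  i=2: ✗ (fails at j=3)
  i=3: ✗ (fails at j=3)
  i=4: ✗ (fails at j=5)
  i=5: ✗ (fails at j=5)
  i=6: ✓ (all of [6,8])

0, 6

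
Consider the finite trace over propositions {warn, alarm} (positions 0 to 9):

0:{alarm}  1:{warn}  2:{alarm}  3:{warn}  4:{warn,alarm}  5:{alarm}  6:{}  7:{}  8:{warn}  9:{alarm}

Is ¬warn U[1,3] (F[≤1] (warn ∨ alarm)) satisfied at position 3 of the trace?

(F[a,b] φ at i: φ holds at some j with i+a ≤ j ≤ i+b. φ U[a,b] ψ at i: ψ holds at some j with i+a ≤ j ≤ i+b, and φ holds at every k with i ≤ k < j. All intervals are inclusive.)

Need some j in [4,6] with F[≤1] (warn ∨ alarm), and ¬warn at every k in [3,j-1].
  j=4: F[≤1] (warn ∨ alarm) holds, but ¬warn fails at k=3 → not this j.
  j=5: F[≤1] (warn ∨ alarm) holds, but ¬warn fails at k=3 → not this j.
  j=6: F[≤1] (warn ∨ alarm) — fails (none in [6,7]).
No j in the window works → until fails.

False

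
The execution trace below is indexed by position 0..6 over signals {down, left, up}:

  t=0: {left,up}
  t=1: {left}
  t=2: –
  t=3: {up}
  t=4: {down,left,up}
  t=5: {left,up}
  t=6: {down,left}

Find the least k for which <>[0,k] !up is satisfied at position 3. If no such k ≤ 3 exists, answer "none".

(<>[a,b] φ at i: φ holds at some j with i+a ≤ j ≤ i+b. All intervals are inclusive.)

3

Scan j = 3,4,… for !up:
  j=3: fails
  j=4: fails
  j=5: fails
  j=6: holds
First hit at j=6, so smallest k = 6-3 = 3.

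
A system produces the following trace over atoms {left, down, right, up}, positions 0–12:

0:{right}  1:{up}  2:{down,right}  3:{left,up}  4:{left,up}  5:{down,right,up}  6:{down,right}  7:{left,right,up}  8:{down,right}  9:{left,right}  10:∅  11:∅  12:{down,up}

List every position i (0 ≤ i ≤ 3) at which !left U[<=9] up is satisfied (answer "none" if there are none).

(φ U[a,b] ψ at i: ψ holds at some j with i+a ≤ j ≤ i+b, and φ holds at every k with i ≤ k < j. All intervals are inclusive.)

Evaluate at each i in [0,3]:
  i=0: ✓ (rhs at j=1; lhs holds on [0,0])
  i=1: ✓ (rhs at j=1)
  i=2: ✓ (rhs at j=3; lhs holds on [2,2])
  i=3: ✓ (rhs at j=3)

0, 1, 2, 3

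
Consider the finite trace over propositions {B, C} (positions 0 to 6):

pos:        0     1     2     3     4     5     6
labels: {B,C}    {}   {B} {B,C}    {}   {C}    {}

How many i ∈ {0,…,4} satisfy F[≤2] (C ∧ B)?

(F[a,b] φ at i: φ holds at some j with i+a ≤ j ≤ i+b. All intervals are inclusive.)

Evaluate at each i in [0,4]:
  i=0: ✓ (witness j=0)
  i=1: ✓ (witness j=3)
  i=2: ✓ (witness j=3)
  i=3: ✓ (witness j=3)
  i=4: ✗ (none in [4,6])
Positions where it holds: {0, 1, 2, 3} → 4.

4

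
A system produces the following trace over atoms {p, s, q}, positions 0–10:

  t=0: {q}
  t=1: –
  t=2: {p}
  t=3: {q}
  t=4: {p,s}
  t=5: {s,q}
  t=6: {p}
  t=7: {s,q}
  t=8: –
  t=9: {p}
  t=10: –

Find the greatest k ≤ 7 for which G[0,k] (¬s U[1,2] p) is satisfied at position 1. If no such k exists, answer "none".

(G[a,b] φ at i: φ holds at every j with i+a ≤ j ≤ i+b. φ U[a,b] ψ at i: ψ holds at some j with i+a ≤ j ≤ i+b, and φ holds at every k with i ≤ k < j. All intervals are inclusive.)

(¬s U[1,2] p) must hold from j=1 onward; find where it first fails.
  j=1: holds
  j=2: holds
  j=3: holds
  j=4: fails
Holds on [1,3], so largest k = 2.

2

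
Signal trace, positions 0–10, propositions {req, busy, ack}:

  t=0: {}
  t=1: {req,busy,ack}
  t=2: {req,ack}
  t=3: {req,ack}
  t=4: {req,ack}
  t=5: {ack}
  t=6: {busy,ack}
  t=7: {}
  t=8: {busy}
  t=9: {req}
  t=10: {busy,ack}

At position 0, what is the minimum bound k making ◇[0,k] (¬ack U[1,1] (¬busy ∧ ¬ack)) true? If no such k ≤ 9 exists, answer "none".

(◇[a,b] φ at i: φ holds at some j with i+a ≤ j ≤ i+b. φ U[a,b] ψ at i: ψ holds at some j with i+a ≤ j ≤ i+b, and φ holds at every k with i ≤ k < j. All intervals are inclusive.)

8

Scan j = 0,1,… for (¬ack U[1,1] (¬busy ∧ ¬ack)):
  j=0: fails
  j=1: fails
  j=2: fails
  j=3: fails
  j=4: fails
  j=5: fails
  j=6: fails
  j=7: fails
  j=8: holds
First hit at j=8, so smallest k = 8-0 = 8.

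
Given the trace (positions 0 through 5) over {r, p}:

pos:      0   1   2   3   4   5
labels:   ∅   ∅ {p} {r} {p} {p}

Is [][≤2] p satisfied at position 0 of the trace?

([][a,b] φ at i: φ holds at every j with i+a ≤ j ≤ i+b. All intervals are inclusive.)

Check p at every j in [0,2]:
  j=0: false
  j=1: false
  j=2: true
Fails at j=0 → formula fails.

Does not hold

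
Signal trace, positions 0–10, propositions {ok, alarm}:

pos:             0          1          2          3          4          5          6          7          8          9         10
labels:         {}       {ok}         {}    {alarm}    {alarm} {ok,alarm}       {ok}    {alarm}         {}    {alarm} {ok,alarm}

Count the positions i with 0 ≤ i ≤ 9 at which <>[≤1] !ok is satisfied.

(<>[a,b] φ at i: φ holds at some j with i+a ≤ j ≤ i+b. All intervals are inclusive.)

9

Evaluate at each i in [0,9]:
  i=0: ✓ (witness j=0)
  i=1: ✓ (witness j=2)
  i=2: ✓ (witness j=2)
  i=3: ✓ (witness j=3)
  i=4: ✓ (witness j=4)
  i=5: ✗ (none in [5,6])
  i=6: ✓ (witness j=7)
  i=7: ✓ (witness j=7)
  i=8: ✓ (witness j=8)
  i=9: ✓ (witness j=9)
Positions where it holds: {0, 1, 2, 3, 4, 6, 7, 8, 9} → 9.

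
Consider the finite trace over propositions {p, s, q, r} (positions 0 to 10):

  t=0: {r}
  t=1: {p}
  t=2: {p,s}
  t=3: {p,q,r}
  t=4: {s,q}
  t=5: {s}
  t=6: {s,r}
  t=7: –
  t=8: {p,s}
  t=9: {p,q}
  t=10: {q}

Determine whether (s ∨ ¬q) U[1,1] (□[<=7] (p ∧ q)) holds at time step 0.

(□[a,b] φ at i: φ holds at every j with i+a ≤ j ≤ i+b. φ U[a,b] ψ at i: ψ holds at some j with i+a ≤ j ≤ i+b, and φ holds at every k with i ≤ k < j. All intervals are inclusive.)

Does not hold

Need some j in [1,1] with □[<=7] (p ∧ q), and (s ∨ ¬q) at every k in [0,j-1].
  j=1: □[<=7] (p ∧ q) — fails at 1.
No j in the window works → until fails.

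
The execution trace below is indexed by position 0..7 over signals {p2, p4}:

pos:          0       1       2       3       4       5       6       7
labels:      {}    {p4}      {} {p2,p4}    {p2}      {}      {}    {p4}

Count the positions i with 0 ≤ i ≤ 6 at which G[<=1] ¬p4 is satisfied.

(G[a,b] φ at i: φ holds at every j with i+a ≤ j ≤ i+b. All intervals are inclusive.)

2

Evaluate at each i in [0,6]:
  i=0: ✗ (fails at j=1)
  i=1: ✗ (fails at j=1)
  i=2: ✗ (fails at j=3)
  i=3: ✗ (fails at j=3)
  i=4: ✓ (all of [4,5])
  i=5: ✓ (all of [5,6])
  i=6: ✗ (fails at j=7)
Positions where it holds: {4, 5} → 2.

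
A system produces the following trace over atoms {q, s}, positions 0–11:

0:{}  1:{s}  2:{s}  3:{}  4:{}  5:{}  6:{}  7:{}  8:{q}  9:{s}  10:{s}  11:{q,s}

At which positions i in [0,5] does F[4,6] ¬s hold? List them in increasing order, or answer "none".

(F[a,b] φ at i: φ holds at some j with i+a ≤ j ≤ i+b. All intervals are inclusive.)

Evaluate at each i in [0,5]:
  i=0: ✓ (witness j=4)
  i=1: ✓ (witness j=5)
  i=2: ✓ (witness j=6)
  i=3: ✓ (witness j=7)
  i=4: ✓ (witness j=8)
  i=5: ✗ (none in [9,11])

0, 1, 2, 3, 4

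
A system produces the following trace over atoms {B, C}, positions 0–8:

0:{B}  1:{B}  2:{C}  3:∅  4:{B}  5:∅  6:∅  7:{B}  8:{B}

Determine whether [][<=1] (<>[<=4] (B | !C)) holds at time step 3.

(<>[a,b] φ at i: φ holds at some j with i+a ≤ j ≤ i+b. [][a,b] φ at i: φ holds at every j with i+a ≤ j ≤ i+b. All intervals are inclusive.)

Yes

Check <>[<=4] (B | !C) at every j in [3,4]:
  j=3: holds (witness at 3)
  j=4: holds (witness at 4)
All positions satisfy it → formula holds.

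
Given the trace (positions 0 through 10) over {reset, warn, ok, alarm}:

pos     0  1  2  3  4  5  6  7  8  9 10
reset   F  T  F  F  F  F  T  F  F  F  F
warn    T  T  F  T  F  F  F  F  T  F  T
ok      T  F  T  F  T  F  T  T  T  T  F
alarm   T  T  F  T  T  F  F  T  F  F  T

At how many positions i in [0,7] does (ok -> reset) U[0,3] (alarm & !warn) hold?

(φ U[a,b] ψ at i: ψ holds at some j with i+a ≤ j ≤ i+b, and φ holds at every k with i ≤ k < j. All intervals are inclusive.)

Evaluate at each i in [0,7]:
  i=0: ✗ (no rhs in [0,3])
  i=1: ✗ (lhs fails at k=2 before rhs at j=4)
  i=2: ✗ (lhs fails at k=2 before rhs at j=4)
  i=3: ✓ (rhs at j=4; lhs holds on [3,3])
  i=4: ✓ (rhs at j=4)
  i=5: ✓ (rhs at j=7; lhs holds on [5,6])
  i=6: ✓ (rhs at j=7; lhs holds on [6,6])
  i=7: ✓ (rhs at j=7)
Positions where it holds: {3, 4, 5, 6, 7} → 5.

5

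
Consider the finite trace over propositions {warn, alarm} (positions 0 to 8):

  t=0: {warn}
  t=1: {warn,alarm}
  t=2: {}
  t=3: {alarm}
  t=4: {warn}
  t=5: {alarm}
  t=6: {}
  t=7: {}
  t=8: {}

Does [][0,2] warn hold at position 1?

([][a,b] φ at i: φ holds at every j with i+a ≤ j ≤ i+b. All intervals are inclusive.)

Check warn at every j in [1,3]:
  j=1: true
  j=2: false
  j=3: false
Fails at j=2 → formula fails.

Does not hold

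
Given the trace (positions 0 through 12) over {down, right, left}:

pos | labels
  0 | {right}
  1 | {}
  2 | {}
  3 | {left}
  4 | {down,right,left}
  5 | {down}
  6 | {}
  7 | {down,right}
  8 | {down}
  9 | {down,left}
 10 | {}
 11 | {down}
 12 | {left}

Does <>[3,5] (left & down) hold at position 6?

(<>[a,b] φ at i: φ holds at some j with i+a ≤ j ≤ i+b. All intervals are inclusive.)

Check (left & down) at each j in [9,11]:
  j=9: true
  j=10: false
  j=11: false
Found at j=9 → formula holds.

Holds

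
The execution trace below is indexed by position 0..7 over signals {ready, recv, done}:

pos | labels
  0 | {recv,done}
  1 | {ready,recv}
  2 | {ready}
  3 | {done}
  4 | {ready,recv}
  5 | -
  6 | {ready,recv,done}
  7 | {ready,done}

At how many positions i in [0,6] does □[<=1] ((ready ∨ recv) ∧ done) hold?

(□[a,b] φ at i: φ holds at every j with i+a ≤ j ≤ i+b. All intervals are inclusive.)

Evaluate at each i in [0,6]:
  i=0: ✗ (fails at j=1)
  i=1: ✗ (fails at j=1)
  i=2: ✗ (fails at j=2)
  i=3: ✗ (fails at j=3)
  i=4: ✗ (fails at j=4)
  i=5: ✗ (fails at j=5)
  i=6: ✓ (all of [6,7])
Positions where it holds: {6} → 1.

1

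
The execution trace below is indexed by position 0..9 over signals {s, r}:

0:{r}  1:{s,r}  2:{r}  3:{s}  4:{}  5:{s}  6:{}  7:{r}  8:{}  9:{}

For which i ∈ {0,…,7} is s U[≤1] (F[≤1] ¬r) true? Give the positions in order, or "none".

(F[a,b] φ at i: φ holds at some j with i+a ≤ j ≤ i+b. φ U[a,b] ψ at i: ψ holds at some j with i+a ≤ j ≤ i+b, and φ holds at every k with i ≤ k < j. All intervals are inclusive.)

Evaluate at each i in [0,7]:
  i=0: ✗ (no rhs in [0,1])
  i=1: ✓ (rhs at j=2; lhs holds on [1,1])
  i=2: ✓ (rhs at j=2)
  i=3: ✓ (rhs at j=3)
  i=4: ✓ (rhs at j=4)
  i=5: ✓ (rhs at j=5)
  i=6: ✓ (rhs at j=6)
  i=7: ✓ (rhs at j=7)

1, 2, 3, 4, 5, 6, 7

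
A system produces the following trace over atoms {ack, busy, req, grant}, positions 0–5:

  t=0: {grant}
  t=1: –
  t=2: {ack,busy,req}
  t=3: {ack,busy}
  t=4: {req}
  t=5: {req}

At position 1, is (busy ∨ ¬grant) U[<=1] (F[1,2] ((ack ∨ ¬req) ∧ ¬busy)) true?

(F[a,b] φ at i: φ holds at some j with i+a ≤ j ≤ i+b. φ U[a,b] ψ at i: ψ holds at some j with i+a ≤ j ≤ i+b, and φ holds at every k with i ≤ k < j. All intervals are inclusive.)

False

Need some j in [1,2] with F[1,2] ((ack ∨ ¬req) ∧ ¬busy), and (busy ∨ ¬grant) at every k in [1,j-1].
  j=1: F[1,2] ((ack ∨ ¬req) ∧ ¬busy) — fails (none in [2,3]).
  j=2: F[1,2] ((ack ∨ ¬req) ∧ ¬busy) — fails (none in [3,4]).
No j in the window works → until fails.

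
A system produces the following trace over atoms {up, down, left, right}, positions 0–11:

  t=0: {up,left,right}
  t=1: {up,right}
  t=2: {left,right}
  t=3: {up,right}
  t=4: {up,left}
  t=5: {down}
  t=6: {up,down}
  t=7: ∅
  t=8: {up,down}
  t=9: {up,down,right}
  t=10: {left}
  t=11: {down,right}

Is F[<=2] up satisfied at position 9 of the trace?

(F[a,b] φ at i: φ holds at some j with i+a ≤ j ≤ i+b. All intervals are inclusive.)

Check up at each j in [9,11]:
  j=9: true
  j=10: false
  j=11: false
Found at j=9 → formula holds.

True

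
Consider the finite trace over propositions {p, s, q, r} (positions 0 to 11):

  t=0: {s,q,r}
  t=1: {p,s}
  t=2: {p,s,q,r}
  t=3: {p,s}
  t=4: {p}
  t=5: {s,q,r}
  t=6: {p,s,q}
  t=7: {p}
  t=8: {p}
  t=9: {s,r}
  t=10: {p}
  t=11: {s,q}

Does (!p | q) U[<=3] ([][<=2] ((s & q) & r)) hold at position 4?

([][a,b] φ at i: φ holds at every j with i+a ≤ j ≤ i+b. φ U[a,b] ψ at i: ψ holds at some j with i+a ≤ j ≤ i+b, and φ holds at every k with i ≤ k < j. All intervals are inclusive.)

Need some j in [4,7] with [][<=2] ((s & q) & r), and (!p | q) at every k in [4,j-1].
  j=4: [][<=2] ((s & q) & r) — fails at 4.
  j=5: [][<=2] ((s & q) & r) — fails at 6.
  j=6: [][<=2] ((s & q) & r) — fails at 6.
  j=7: [][<=2] ((s & q) & r) — fails at 7.
No j in the window works → until fails.

No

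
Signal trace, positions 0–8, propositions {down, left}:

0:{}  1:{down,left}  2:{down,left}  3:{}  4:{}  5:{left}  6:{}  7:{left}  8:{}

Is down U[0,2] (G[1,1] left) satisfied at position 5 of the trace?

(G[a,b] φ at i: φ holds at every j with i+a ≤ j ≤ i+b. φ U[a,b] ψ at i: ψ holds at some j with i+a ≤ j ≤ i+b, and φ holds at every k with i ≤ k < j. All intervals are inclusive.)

Need some j in [5,7] with G[1,1] left, and down at every k in [5,j-1].
  j=5: G[1,1] left — fails at 6.
  j=6: G[1,1] left holds, but down fails at k=5 → not this j.
  j=7: G[1,1] left — fails at 8.
No j in the window works → until fails.

No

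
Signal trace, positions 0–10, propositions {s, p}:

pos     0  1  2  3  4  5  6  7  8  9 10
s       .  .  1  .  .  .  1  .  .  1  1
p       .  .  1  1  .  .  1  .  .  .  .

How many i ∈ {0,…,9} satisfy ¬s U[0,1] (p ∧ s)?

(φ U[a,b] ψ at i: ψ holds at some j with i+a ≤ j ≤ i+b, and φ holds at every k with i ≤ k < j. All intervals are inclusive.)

4

Evaluate at each i in [0,9]:
  i=0: ✗ (no rhs in [0,1])
  i=1: ✓ (rhs at j=2; lhs holds on [1,1])
  i=2: ✓ (rhs at j=2)
  i=3: ✗ (no rhs in [3,4])
  i=4: ✗ (no rhs in [4,5])
  i=5: ✓ (rhs at j=6; lhs holds on [5,5])
  i=6: ✓ (rhs at j=6)
  i=7: ✗ (no rhs in [7,8])
  i=8: ✗ (no rhs in [8,9])
  i=9: ✗ (no rhs in [9,10])
Positions where it holds: {1, 2, 5, 6} → 4.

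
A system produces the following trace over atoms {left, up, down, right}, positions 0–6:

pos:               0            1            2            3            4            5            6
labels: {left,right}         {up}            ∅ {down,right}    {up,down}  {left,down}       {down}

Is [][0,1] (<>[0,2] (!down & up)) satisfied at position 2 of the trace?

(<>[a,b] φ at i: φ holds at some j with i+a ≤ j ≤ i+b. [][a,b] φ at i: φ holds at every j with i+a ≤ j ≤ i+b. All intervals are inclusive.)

Check <>[0,2] (!down & up) at every j in [2,3]:
  j=2: fails (none in [2,4])
  j=3: fails (none in [3,5])
Fails at j=2 → formula fails.

False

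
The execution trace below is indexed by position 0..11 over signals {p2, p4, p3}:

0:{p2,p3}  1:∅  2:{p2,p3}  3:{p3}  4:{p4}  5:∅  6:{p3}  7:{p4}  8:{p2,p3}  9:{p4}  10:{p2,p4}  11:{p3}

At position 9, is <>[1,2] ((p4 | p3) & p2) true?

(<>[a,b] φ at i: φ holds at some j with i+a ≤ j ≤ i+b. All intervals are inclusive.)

True

Check ((p4 | p3) & p2) at each j in [10,11]:
  j=10: true
  j=11: false
Found at j=10 → formula holds.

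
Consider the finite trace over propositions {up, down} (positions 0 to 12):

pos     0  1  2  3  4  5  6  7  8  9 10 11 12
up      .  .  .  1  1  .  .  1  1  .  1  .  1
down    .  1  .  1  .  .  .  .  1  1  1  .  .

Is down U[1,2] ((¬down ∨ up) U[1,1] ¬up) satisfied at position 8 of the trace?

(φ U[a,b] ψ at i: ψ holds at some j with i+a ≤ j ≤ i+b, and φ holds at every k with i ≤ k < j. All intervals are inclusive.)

Yes

Need some j in [9,10] with ((¬down ∨ up) U[1,1] ¬up), and down at every k in [8,j-1].
  j=9: ((¬down ∨ up) U[1,1] ¬up) — fails.
  j=10: ((¬down ∨ up) U[1,1] ¬up) holds; down holds at every k in [8,9] → satisfied.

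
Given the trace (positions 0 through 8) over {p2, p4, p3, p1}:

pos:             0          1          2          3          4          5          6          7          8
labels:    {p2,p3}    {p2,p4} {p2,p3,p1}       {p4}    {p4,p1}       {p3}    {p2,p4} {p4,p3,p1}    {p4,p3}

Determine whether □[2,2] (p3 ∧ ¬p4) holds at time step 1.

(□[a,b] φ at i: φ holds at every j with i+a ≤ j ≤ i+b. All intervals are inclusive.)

Check (p3 ∧ ¬p4) at every j in [3,3]:
  j=3: false
Fails at j=3 → formula fails.

False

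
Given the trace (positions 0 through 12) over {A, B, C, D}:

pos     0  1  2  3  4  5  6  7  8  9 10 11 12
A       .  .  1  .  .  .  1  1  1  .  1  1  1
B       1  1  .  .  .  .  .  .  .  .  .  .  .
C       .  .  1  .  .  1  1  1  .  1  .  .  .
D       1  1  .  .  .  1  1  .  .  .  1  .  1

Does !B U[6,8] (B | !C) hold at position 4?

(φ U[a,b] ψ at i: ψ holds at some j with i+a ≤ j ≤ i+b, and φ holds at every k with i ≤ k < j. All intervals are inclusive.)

Need some j in [10,12] with (B | !C), and !B at every k in [4,j-1].
  j=10: (B | !C) holds; !B holds at every k in [4,9] → satisfied.

True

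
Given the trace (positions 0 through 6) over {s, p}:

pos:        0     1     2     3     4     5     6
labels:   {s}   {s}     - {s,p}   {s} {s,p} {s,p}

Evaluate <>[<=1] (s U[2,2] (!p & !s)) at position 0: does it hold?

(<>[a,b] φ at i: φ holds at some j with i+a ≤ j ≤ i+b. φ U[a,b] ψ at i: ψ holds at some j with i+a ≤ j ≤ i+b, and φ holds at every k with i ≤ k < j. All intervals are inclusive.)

Check (s U[2,2] (!p & !s)) at each j in [0,1]:
  j=0: holds
  j=1: fails
Found at j=0 → formula holds.

True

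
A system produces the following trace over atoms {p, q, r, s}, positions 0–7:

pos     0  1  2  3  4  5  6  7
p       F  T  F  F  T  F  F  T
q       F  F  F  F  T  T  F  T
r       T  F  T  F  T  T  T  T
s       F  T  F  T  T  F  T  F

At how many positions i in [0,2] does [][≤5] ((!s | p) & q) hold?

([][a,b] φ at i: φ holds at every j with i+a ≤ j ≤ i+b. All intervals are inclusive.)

0

Evaluate at each i in [0,2]:
  i=0: ✗ (fails at j=0)
  i=1: ✗ (fails at j=1)
  i=2: ✗ (fails at j=2)
Positions where it holds: {} → 0.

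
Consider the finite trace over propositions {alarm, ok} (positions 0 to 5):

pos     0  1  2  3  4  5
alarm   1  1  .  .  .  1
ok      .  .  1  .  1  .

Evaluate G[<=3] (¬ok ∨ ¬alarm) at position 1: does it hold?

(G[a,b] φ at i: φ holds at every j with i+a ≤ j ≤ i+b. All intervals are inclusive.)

Check (¬ok ∨ ¬alarm) at every j in [1,4]:
  j=1: true
  j=2: true
  j=3: true
  j=4: true
All positions satisfy it → formula holds.

Yes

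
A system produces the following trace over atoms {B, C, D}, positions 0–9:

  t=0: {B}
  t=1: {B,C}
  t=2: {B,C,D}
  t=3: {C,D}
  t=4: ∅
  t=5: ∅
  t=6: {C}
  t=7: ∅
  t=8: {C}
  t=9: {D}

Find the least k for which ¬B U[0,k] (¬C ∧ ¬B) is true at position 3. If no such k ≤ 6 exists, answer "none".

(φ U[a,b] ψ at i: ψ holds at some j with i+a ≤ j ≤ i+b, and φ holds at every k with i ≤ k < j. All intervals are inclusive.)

1

Need earliest j ≥ 3 with (¬C ∧ ¬B), and ¬B at every k in [3,j-1].
  j=3: rhs fails.
  j=4: rhs holds; lhs holds on [3,3]. k = 1.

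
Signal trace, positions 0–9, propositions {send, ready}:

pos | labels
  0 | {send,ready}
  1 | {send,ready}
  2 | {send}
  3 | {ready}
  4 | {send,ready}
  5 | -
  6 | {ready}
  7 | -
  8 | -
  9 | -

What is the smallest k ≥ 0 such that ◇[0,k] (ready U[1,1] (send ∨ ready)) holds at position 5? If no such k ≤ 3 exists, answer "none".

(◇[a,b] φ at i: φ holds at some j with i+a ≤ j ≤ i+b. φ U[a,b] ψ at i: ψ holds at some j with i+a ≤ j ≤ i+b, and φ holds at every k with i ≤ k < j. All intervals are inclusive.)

none

Scan j = 5,6,… for (ready U[1,1] (send ∨ ready)):
  j=5: fails
  j=6: fails
  j=7: fails
  j=8: fails
No j in [5,8] satisfies it → none.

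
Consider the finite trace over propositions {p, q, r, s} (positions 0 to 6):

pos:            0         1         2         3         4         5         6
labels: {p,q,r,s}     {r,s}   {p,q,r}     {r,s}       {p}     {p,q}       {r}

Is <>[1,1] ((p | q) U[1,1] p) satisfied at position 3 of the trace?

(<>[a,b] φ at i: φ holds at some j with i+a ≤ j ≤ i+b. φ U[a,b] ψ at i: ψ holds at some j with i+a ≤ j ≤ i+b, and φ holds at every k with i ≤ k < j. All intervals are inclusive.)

Check ((p | q) U[1,1] p) at each j in [4,4]:
  j=4: holds
Found at j=4 → formula holds.

Yes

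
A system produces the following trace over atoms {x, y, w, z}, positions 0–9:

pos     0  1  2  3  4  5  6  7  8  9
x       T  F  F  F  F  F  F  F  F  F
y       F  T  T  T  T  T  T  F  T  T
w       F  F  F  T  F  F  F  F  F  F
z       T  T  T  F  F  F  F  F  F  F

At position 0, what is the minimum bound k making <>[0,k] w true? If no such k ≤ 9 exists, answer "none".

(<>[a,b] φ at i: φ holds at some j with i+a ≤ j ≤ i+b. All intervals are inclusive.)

3

Scan j = 0,1,… for w:
  j=0: fails
  j=1: fails
  j=2: fails
  j=3: holds
First hit at j=3, so smallest k = 3-0 = 3.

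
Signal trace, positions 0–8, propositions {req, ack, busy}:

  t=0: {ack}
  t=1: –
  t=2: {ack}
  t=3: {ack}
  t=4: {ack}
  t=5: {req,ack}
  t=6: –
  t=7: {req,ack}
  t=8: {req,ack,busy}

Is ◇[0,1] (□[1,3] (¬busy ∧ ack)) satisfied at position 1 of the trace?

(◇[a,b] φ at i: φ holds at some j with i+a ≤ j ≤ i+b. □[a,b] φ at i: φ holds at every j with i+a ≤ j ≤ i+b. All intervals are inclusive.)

Check □[1,3] (¬busy ∧ ack) at each j in [1,2]:
  j=1: holds on [2,4]
  j=2: holds on [3,5]
Found at j=1 → formula holds.

True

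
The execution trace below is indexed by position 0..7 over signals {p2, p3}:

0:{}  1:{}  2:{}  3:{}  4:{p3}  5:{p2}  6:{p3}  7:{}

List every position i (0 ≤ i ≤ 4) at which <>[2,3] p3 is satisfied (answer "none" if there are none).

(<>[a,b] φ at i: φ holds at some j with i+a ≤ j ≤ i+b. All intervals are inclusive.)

1, 2, 3, 4

Evaluate at each i in [0,4]:
  i=0: ✗ (none in [2,3])
  i=1: ✓ (witness j=4)
  i=2: ✓ (witness j=4)
  i=3: ✓ (witness j=6)
  i=4: ✓ (witness j=6)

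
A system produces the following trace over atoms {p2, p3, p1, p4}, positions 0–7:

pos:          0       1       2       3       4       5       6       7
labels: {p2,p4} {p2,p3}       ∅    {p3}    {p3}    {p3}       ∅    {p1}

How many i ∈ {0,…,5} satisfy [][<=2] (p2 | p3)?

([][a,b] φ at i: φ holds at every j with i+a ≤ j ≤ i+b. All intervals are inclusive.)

1

Evaluate at each i in [0,5]:
  i=0: ✗ (fails at j=2)
  i=1: ✗ (fails at j=2)
  i=2: ✗ (fails at j=2)
  i=3: ✓ (all of [3,5])
  i=4: ✗ (fails at j=6)
  i=5: ✗ (fails at j=6)
Positions where it holds: {3} → 1.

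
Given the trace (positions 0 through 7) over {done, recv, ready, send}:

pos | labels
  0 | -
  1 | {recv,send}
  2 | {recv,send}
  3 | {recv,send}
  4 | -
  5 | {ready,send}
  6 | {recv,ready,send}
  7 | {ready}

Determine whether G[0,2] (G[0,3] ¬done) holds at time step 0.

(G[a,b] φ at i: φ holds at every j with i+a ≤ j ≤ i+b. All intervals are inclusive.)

Check G[0,3] ¬done at every j in [0,2]:
  j=0: holds on [0,3]
  j=1: holds on [1,4]
  j=2: holds on [2,5]
All positions satisfy it → formula holds.

True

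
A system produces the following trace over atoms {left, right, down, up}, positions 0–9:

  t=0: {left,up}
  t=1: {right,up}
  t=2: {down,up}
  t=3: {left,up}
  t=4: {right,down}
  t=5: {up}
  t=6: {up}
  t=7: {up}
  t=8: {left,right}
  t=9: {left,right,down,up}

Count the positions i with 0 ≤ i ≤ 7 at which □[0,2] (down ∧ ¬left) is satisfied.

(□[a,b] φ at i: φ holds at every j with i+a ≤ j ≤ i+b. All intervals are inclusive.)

Evaluate at each i in [0,7]:
  i=0: ✗ (fails at j=0)
  i=1: ✗ (fails at j=1)
  i=2: ✗ (fails at j=3)
  i=3: ✗ (fails at j=3)
  i=4: ✗ (fails at j=5)
  i=5: ✗ (fails at j=5)
  i=6: ✗ (fails at j=6)
  i=7: ✗ (fails at j=7)
Positions where it holds: {} → 0.

0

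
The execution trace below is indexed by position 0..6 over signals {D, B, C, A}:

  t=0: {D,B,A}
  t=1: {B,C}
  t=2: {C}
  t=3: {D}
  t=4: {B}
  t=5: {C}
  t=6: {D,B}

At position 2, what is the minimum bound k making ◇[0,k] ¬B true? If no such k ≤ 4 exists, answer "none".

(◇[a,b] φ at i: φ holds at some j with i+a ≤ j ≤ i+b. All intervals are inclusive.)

Scan j = 2,3,… for ¬B:
  j=2: holds
First hit at j=2, so smallest k = 2-2 = 0.

0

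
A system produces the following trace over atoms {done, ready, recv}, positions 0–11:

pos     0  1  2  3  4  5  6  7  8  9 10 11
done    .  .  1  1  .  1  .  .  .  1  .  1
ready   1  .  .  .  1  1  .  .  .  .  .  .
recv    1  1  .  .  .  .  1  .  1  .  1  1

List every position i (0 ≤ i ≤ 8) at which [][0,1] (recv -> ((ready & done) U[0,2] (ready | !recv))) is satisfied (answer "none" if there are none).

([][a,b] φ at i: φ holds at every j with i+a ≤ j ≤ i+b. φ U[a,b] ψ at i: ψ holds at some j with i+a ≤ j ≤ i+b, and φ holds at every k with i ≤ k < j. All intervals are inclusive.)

2, 3, 4

Evaluate at each i in [0,8]:
  i=0: ✗ (fails at j=1)
  i=1: ✗ (fails at j=1)
  i=2: ✓ (all of [2,3])
  i=3: ✓ (all of [3,4])
  i=4: ✓ (all of [4,5])
  i=5: ✗ (fails at j=6)
  i=6: ✗ (fails at j=6)
  i=7: ✗ (fails at j=8)
  i=8: ✗ (fails at j=8)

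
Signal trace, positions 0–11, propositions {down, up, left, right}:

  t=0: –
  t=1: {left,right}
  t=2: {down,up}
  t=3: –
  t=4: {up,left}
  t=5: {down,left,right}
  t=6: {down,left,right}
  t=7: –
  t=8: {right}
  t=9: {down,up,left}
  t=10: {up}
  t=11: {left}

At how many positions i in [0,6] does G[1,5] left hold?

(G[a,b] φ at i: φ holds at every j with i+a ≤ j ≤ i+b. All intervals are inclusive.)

0

Evaluate at each i in [0,6]:
  i=0: ✗ (fails at j=2)
  i=1: ✗ (fails at j=2)
  i=2: ✗ (fails at j=3)
  i=3: ✗ (fails at j=7)
  i=4: ✗ (fails at j=7)
  i=5: ✗ (fails at j=7)
  i=6: ✗ (fails at j=7)
Positions where it holds: {} → 0.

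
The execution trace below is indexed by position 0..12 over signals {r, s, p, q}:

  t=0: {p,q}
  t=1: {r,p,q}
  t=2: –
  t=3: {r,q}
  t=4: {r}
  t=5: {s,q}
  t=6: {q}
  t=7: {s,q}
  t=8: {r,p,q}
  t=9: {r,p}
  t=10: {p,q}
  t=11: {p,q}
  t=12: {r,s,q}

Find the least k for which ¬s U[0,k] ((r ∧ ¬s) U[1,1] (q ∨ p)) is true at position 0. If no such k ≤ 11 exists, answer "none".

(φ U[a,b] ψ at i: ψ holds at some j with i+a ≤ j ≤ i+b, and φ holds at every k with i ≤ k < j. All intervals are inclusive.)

Need earliest j ≥ 0 with ((r ∧ ¬s) U[1,1] (q ∨ p)), and ¬s at every k in [0,j-1].
  j=0: rhs fails.
  j=1: rhs fails.
  j=2: rhs fails.
  j=3: rhs fails.
  j=4: rhs holds; lhs holds on [0,3]. k = 4.

4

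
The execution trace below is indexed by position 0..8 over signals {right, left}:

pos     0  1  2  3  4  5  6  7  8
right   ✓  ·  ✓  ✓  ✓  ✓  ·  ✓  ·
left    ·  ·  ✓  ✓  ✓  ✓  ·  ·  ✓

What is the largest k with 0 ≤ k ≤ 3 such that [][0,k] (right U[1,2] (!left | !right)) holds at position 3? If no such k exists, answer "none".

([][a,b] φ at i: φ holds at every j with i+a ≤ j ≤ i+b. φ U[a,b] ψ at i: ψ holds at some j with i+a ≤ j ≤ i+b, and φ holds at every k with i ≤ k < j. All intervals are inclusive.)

(right U[1,2] (!left | !right)) must hold from j=3 onward; find where it first fails.
  j=3: fails → no k works.

none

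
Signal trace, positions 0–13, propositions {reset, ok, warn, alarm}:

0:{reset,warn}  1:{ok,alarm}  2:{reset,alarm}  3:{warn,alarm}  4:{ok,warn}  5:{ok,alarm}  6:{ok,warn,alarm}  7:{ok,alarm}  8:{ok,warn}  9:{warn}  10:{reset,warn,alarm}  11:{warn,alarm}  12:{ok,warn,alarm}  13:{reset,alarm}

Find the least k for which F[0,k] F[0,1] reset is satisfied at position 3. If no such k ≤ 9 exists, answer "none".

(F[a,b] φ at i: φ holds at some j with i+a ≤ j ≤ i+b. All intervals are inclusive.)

6

Scan j = 3,4,… for F[0,1] reset:
  j=3: fails
  j=4: fails
  j=5: fails
  j=6: fails
  j=7: fails
  j=8: fails
  j=9: holds
First hit at j=9, so smallest k = 9-3 = 6.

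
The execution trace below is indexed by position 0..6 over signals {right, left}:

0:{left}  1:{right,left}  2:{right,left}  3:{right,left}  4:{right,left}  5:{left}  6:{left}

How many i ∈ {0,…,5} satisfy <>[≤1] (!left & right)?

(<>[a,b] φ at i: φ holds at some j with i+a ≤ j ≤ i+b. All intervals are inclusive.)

Evaluate at each i in [0,5]:
  i=0: ✗ (none in [0,1])
  i=1: ✗ (none in [1,2])
  i=2: ✗ (none in [2,3])
  i=3: ✗ (none in [3,4])
  i=4: ✗ (none in [4,5])
  i=5: ✗ (none in [5,6])
Positions where it holds: {} → 0.

0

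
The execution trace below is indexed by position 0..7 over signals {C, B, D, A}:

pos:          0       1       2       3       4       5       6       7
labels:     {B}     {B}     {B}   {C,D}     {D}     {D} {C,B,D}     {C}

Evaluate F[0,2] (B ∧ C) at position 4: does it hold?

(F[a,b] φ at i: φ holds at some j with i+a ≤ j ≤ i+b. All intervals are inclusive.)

True

Check (B ∧ C) at each j in [4,6]:
  j=4: false
  j=5: false
  j=6: true
Found at j=6 → formula holds.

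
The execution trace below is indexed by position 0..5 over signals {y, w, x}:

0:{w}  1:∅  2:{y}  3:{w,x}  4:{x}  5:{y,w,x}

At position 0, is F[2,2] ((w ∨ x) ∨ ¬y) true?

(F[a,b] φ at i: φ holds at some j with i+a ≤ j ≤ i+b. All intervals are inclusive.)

False

Check ((w ∨ x) ∨ ¬y) at each j in [2,2]:
  j=2: false
No position in the window satisfies it → formula fails.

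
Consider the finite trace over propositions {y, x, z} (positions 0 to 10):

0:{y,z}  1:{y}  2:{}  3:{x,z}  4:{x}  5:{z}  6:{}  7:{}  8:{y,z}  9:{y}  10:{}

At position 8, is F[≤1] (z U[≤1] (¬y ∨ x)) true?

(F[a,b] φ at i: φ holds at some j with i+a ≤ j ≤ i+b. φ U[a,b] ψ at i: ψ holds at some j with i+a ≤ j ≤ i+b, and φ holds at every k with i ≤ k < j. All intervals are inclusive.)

Check (z U[≤1] (¬y ∨ x)) at each j in [8,9]:
  j=8: fails
  j=9: fails
No position in the window satisfies it → formula fails.

No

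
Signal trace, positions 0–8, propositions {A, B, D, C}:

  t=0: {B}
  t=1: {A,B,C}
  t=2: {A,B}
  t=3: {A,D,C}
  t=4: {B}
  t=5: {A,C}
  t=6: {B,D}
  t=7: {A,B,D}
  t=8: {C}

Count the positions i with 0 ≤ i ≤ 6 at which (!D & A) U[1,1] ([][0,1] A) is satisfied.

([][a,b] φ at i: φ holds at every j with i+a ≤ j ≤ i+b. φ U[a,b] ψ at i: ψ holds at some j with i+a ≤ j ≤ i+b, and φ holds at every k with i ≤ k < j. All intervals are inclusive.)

1

Evaluate at each i in [0,6]:
  i=0: ✗ (lhs fails at k=0 before rhs at j=1)
  i=1: ✓ (rhs at j=2; lhs holds on [1,1])
  i=2: ✗ (no rhs in [3,3])
  i=3: ✗ (no rhs in [4,4])
  i=4: ✗ (no rhs in [5,5])
  i=5: ✗ (no rhs in [6,6])
  i=6: ✗ (no rhs in [7,7])
Positions where it holds: {1} → 1.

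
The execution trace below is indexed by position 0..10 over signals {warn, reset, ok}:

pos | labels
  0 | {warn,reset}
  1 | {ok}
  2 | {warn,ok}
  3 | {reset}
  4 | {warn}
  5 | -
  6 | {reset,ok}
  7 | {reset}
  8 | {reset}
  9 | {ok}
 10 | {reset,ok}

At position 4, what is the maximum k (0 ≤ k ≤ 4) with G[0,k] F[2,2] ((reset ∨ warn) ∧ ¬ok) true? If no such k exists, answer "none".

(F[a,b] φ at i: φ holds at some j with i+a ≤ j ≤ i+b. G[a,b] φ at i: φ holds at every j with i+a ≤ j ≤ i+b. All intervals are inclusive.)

F[2,2] ((reset ∨ warn) ∧ ¬ok) must hold from j=4 onward; find where it first fails.
  j=4: fails → no k works.

none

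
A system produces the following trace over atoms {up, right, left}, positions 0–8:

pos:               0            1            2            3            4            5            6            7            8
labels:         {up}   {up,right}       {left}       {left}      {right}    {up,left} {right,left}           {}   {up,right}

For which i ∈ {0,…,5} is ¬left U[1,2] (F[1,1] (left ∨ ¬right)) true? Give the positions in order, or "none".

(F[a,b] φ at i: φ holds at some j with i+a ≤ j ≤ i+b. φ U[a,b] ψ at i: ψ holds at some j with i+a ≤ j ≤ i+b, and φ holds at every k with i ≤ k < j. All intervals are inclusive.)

0, 1, 4

Evaluate at each i in [0,5]:
  i=0: ✓ (rhs at j=1; lhs holds on [0,0])
  i=1: ✓ (rhs at j=2; lhs holds on [1,1])
  i=2: ✗ (lhs fails at k=2 before rhs at j=4)
  i=3: ✗ (lhs fails at k=3 before rhs at j=4)
  i=4: ✓ (rhs at j=5; lhs holds on [4,4])
  i=5: ✗ (lhs fails at k=5 before rhs at j=6)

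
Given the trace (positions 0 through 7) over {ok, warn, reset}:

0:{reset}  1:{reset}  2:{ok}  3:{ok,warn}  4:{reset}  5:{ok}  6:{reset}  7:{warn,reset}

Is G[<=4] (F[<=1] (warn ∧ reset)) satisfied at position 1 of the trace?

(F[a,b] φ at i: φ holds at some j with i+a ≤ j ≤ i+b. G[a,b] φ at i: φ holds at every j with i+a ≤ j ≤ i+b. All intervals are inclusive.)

False

Check F[<=1] (warn ∧ reset) at every j in [1,5]:
  j=1: fails (none in [1,2])
  j=2: fails (none in [2,3])
  j=3: fails (none in [3,4])
  j=4: fails (none in [4,5])
  j=5: fails (none in [5,6])
Fails at j=1 → formula fails.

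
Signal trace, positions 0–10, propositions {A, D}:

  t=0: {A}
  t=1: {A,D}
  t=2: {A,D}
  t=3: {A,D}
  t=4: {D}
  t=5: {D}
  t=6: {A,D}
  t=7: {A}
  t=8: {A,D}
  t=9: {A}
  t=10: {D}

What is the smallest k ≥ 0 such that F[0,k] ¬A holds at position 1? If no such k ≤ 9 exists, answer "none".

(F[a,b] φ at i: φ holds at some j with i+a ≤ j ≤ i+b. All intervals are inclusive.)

Scan j = 1,2,… for ¬A:
  j=1: fails
  j=2: fails
  j=3: fails
  j=4: holds
First hit at j=4, so smallest k = 4-1 = 3.

3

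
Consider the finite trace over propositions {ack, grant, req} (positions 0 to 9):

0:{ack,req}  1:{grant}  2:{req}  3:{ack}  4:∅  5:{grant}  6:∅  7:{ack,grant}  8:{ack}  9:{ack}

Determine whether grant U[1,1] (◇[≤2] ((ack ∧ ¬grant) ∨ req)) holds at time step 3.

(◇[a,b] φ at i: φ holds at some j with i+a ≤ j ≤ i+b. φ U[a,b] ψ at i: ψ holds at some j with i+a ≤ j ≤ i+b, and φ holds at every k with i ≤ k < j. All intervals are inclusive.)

Need some j in [4,4] with ◇[≤2] ((ack ∧ ¬grant) ∨ req), and grant at every k in [3,j-1].
  j=4: ◇[≤2] ((ack ∧ ¬grant) ∨ req) — fails (none in [4,6]).
No j in the window works → until fails.

No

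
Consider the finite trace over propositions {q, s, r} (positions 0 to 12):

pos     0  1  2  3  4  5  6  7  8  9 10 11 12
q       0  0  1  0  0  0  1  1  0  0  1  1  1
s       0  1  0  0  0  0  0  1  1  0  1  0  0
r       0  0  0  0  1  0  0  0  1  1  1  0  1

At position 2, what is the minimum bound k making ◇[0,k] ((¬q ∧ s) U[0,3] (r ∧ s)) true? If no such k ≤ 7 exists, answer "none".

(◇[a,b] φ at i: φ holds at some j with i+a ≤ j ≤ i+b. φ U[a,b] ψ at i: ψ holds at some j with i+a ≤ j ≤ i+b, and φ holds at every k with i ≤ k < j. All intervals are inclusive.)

Scan j = 2,3,… for ((¬q ∧ s) U[0,3] (r ∧ s)):
  j=2: fails
  j=3: fails
  j=4: fails
  j=5: fails
  j=6: fails
  j=7: fails
  j=8: holds
First hit at j=8, so smallest k = 8-2 = 6.

6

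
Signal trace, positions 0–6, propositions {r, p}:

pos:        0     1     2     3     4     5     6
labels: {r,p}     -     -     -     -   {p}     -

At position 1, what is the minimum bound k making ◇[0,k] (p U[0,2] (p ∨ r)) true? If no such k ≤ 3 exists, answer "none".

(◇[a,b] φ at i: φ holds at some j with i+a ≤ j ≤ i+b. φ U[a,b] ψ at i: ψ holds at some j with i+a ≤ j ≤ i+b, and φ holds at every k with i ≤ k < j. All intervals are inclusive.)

none

Scan j = 1,2,… for (p U[0,2] (p ∨ r)):
  j=1: fails
  j=2: fails
  j=3: fails
  j=4: fails
No j in [1,4] satisfies it → none.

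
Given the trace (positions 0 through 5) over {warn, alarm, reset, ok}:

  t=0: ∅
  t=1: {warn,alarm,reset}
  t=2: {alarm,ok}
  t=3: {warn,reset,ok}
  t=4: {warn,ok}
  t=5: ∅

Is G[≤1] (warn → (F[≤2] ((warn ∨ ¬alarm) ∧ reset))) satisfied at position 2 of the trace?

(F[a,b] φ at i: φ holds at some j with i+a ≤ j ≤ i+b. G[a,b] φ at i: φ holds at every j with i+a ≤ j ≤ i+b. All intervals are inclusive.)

Check (warn → (F[≤2] ((warn ∨ ¬alarm) ∧ reset))) at every j in [2,3]:
  j=2: antecedent false → ✓
  j=3: antecedent true; consequent holds (witness at 3) → ✓
All positions satisfy it → formula holds.

True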